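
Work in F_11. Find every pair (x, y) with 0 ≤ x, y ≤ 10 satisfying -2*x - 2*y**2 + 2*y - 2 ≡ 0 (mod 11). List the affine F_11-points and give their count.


Affine F_11-points: {(1, 5), (1, 7), (2, 6), (4, 3), (4, 9), (8, 2), (8, 10), (9, 4), (9, 8), (10, 0), (10, 1)}; count = 11.

For each of the 121 pairs (x, y) ∈ F_11², evaluate f(x, y) mod 11. Record the zeros.
  x = 0: [0↦9, 1↦9, 2↦5, 3↦8, 4↦7, 5↦2, 6↦4, 7↦2, 8↦7, 9↦8, 10↦5]  zeros at y ∈ ∅
  x = 1: [0↦7, 1↦7, 2↦3, 3↦6, 4↦5, 5↦0, 6↦2, 7↦0, 8↦5, 9↦6, 10↦3]  zeros at y ∈ {5, 7}
  x = 2: [0↦5, 1↦5, 2↦1, 3↦4, 4↦3, 5↦9, 6↦0, 7↦9, 8↦3, 9↦4, 10↦1]  zeros at y ∈ {6}
  x = 3: [0↦3, 1↦3, 2↦10, 3↦2, 4↦1, 5↦7, 6↦9, 7↦7, 8↦1, 9↦2, 10↦10]  zeros at y ∈ ∅
  x = 4: [0↦1, 1↦1, 2↦8, 3↦0, 4↦10, 5↦5, 6↦7, 7↦5, 8↦10, 9↦0, 10↦8]  zeros at y ∈ {3, 9}
  x = 5: [0↦10, 1↦10, 2↦6, 3↦9, 4↦8, 5↦3, 6↦5, 7↦3, 8↦8, 9↦9, 10↦6]  zeros at y ∈ ∅
  x = 6: [0↦8, 1↦8, 2↦4, 3↦7, 4↦6, 5↦1, 6↦3, 7↦1, 8↦6, 9↦7, 10↦4]  zeros at y ∈ ∅
  x = 7: [0↦6, 1↦6, 2↦2, 3↦5, 4↦4, 5↦10, 6↦1, 7↦10, 8↦4, 9↦5, 10↦2]  zeros at y ∈ ∅
  x = 8: [0↦4, 1↦4, 2↦0, 3↦3, 4↦2, 5↦8, 6↦10, 7↦8, 8↦2, 9↦3, 10↦0]  zeros at y ∈ {2, 10}
  x = 9: [0↦2, 1↦2, 2↦9, 3↦1, 4↦0, 5↦6, 6↦8, 7↦6, 8↦0, 9↦1, 10↦9]  zeros at y ∈ {4, 8}
  x = 10: [0↦0, 1↦0, 2↦7, 3↦10, 4↦9, 5↦4, 6↦6, 7↦4, 8↦9, 9↦10, 10↦7]  zeros at y ∈ {0, 1}
Collecting zeros: affine points = {(1, 5), (1, 7), (2, 6), (4, 3), (4, 9), (8, 2), (8, 10), (9, 4), (9, 8), (10, 0), (10, 1)}.
Total count |C(F_11)_aff| = 11.


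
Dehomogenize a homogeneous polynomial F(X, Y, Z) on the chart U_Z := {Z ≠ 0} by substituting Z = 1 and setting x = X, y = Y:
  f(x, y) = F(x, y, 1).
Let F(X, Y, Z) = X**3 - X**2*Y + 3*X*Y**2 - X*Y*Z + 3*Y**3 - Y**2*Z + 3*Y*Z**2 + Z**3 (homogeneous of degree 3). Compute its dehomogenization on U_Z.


f(x, y) = x**3 - x**2*y + 3*x*y**2 - x*y + 3*y**3 - y**2 + 3*y + 1

On U_Z we set Z = 1. Each monomial c·X^i·Y^j·Z^k in F becomes c·x^i·y^j·1^k = c·x^i·y^j.
Substituting Z = 1: F(X, Y, 1) = x**3 - x**2*y + 3*x*y**2 - x*y + 3*y**3 - y**2 + 3*y + 1.
Note: deg(f) ≤ deg(F) = 3; strict inequality happens when F is divisible by Z (lost terms).


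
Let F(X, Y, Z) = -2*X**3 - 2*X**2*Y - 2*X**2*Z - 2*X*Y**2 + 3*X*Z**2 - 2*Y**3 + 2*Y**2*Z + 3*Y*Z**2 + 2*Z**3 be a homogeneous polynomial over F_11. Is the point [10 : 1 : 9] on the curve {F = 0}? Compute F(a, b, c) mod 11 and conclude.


F(10,1,9) ≡ 6 (mod 11); P is NOT on the curve.

Evaluate F(10, 1, 9) term-by-term (mod 11).
  -2*X**3 ↦ -2·1000·1·1 = -2000
  -2*X**2*Y ↦ -2·100·1·1 = -200
  -2*X**2*Z ↦ -2·100·1·9 = -1800
  -2*X*Y**2 ↦ -2·10·1·1 = -20
  3*X*Z**2 ↦ 3·10·1·81 = 2430
  -2*Y**3 ↦ -2·1·1·1 = -2
  2*Y**2*Z ↦ 2·1·1·9 = 18
  3*Y*Z**2 ↦ 3·1·1·81 = 243
  2*Z**3 ↦ 2·1·1·729 = 1458
Sum: F(10, 1, 9) = (-2000) + (-200) + (-1800) + (-20) + (2430) + (-2) + (18) + (243) + (1458) = 127.
Reducing mod 11: 127 ≡ 6 (mod 11).
Since F(a, b, c) ≡ 6 ≠ 0 (mod 11), P does NOT lie on the curve.


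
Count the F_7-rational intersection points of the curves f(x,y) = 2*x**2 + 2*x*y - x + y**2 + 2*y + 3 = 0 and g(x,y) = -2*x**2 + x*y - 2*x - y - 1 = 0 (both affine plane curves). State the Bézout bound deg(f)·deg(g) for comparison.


Common zeros: ∅; count = 0; Bézout bound = 4.

deg(f) = 2, deg(g) = 2, so Bézout bound = 4.
Scan x ∈ F_7. For each x, list the y ∈ F_7 with f(x, y) ≡ 0 and those with g(x, y) ≡ 0 (mod 7); the common zeros in that column are the intersection.
  x = 0: f ≡ 0 at y ∈ ∅; g ≡ 0 at y ∈ {6}; common: ∅.
  x = 1: f ≡ 0 at y ∈ {5}; g ≡ 0 at y ∈ ∅; common: ∅.
  x = 2: f ≡ 0 at y ∈ {4}; g ≡ 0 at y ∈ {6}; common: ∅.
  x = 3: f ≡ 0 at y ∈ ∅; g ≡ 0 at y ∈ {2}; common: ∅.
  x = 4: f ≡ 0 at y ∈ {1, 3}; g ≡ 0 at y ∈ {2}; common: ∅.
  x = 5: f ≡ 0 at y ∈ {4, 5}; g ≡ 0 at y ∈ {3}; common: ∅.
  x = 6: f ≡ 0 at y ∈ {1, 6}; g ≡ 0 at y ∈ {3}; common: ∅.
Collecting: common zeros = ∅, so the count is 0.
Comparison with the Bézout bound: 0 ≤ 4 = deg(f)·deg(g), as expected for curves with no common component (the affine F_7-count falls short of the bound because intersections may lie at infinity, over extension fields, or carry multiplicity).


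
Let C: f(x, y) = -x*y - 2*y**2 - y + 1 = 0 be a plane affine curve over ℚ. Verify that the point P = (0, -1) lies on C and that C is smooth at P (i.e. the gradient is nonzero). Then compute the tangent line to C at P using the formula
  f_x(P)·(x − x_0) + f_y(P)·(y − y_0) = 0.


Tangent line at P: x + 3*y + 3 = 0.

Step 1: f(0, -1) = 0, so P lies on C.
Step 2: partial derivatives
  f_x(x, y) = -y, f_y(x, y) = -x - 4*y - 1.
  f_x(P) = 1, f_y(P) = 3 (gradient nonzero, so P is smooth).
Step 3: tangent line at P: 1·(x − 0) + 3·(y − -1) = 0.
Expanding: x + 3*y + 3 = 0.


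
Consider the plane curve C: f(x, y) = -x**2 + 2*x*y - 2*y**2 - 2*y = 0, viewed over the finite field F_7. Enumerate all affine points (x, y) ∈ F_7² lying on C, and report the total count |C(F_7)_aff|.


Affine F_7-points: {(0, 0), (0, 6), (2, 4), (3, 1), (5, 5), (5, 6), (6, 1), (6, 4)}; count = 8.

For each of the 49 pairs (x, y) ∈ F_7², evaluate f(x, y) mod 7. Record the zeros.
  x = 0: [0↦0, 1↦3, 2↦2, 3↦4, 4↦2, 5↦3, 6↦0]  zeros at y ∈ {0, 6}
  x = 1: [0↦6, 1↦4, 2↦5, 3↦2, 4↦2, 5↦5, 6↦4]  zeros at y ∈ ∅
  x = 2: [0↦3, 1↦3, 2↦6, 3↦5, 4↦0, 5↦5, 6↦6]  zeros at y ∈ {4}
  x = 3: [0↦5, 1↦0, 2↦5, 3↦6, 4↦3, 5↦3, 6↦6]  zeros at y ∈ {1}
  x = 4: [0↦5, 1↦2, 2↦2, 3↦5, 4↦4, 5↦6, 6↦4]  zeros at y ∈ ∅
  x = 5: [0↦3, 1↦2, 2↦4, 3↦2, 4↦3, 5↦0, 6↦0]  zeros at y ∈ {5, 6}
  x = 6: [0↦6, 1↦0, 2↦4, 3↦4, 4↦0, 5↦6, 6↦1]  zeros at y ∈ {1, 4}
Collecting zeros: affine points = {(0, 0), (0, 6), (2, 4), (3, 1), (5, 5), (5, 6), (6, 1), (6, 4)}.
Total count |C(F_7)_aff| = 8.


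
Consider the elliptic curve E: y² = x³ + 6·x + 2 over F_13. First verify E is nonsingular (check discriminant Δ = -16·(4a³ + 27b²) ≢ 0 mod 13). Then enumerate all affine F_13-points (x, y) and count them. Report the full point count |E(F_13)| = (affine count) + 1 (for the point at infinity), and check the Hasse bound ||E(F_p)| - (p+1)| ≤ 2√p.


Affine points = {(1, 3), (1, 10), (2, 3), (2, 10), (4, 5), (4, 8), (5, 1), (5, 12), (7, 6), (7, 7), (8, 4), (8, 9), (10, 3), (10, 10)}; affine count = 14; |E(F_13)| = 15.

Discriminant check: Δ ∝ 4a³ + 27b² = 4·6³ + 27·2² = 4·216 + 27·4 ≡ 10 (mod 13). Nonzero ⇒ E is nonsingular.
For each x ∈ F_13, compute rhs = x³ + 6·x + 2 mod 13, then count y ∈ F_13 with y² ≡ rhs.
  x = 0: rhs = 2, matching y values: none (0 points).
  x = 1: rhs = 9, matching y values: 3, 10 (2 points).
  x = 2: rhs = 9, matching y values: 3, 10 (2 points).
  x = 3: rhs = 8, matching y values: none (0 points).
  x = 4: rhs = 12, matching y values: 5, 8 (2 points).
  x = 5: rhs = 1, matching y values: 1, 12 (2 points).
  x = 6: rhs = 7, matching y values: none (0 points).
  x = 7: rhs = 10, matching y values: 6, 7 (2 points).
  x = 8: rhs = 3, matching y values: 4, 9 (2 points).
  x = 9: rhs = 5, matching y values: none (0 points).
  x = 10: rhs = 9, matching y values: 3, 10 (2 points).
  x = 11: rhs = 8, matching y values: none (0 points).
  x = 12: rhs = 8, matching y values: none (0 points).
Total affine count: 14.
Full point count |E(F_13)| = 14 + 1 = 15.
Hasse bound: |15 − (13+1)| = |1| = 1 ≤ 2√13 ≈ 7.2111 ✓.


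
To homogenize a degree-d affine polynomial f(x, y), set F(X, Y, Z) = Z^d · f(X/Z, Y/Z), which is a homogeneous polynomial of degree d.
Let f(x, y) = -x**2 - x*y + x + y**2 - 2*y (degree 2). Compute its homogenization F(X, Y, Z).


F(X, Y, Z) = -X**2 - X*Y + X*Z + Y**2 - 2*Y*Z

deg(f) = 2.
Substitute x = X/Z, y = Y/Z into f, then multiply by Z^2.
  monomial -1·x^2·y^0 ↦ -1·X^2·Y^0·Z^0.
  monomial -1·x^1·y^1 ↦ -1·X^1·Y^1·Z^0.
  monomial 1·x^1·y^0 ↦ 1·X^1·Y^0·Z^1.
  monomial 1·x^0·y^2 ↦ 1·X^0·Y^2·Z^0.
  monomial -2·x^0·y^1 ↦ -2·X^0·Y^1·Z^1.
Collecting: F(X, Y, Z) = -X**2 - X*Y + X*Z + Y**2 - 2*Y*Z.


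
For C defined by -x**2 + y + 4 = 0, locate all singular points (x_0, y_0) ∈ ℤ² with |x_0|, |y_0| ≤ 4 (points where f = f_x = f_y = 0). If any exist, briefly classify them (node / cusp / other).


No singular points in the scanned grid; C is smooth there.

Compute partial derivatives:
  f_x = -2*x.
  f_y = 1.
f_y = 1 is a nonzero constant, so f_y never vanishes: no point (x, y) can satisfy f = f_x = f_y = 0. In particular no (x, y) ∈ {−4, ..., 4}² is singular; the curve is smooth.


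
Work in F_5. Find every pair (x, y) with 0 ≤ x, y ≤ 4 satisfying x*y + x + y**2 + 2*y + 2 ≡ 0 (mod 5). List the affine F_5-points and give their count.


Affine F_5-points: {(0, 1), (0, 2), (2, 3), (3, 0)}; count = 4.

For each of the 25 pairs (x, y) ∈ F_5², evaluate f(x, y) mod 5. Record the zeros.
  x = 0: [0↦2, 1↦0, 2↦0, 3↦2, 4↦1]  zeros at y ∈ {1, 2}
  x = 1: [0↦3, 1↦2, 2↦3, 3↦1, 4↦1]  zeros at y ∈ ∅
  x = 2: [0↦4, 1↦4, 2↦1, 3↦0, 4↦1]  zeros at y ∈ {3}
  x = 3: [0↦0, 1↦1, 2↦4, 3↦4, 4↦1]  zeros at y ∈ {0}
  x = 4: [0↦1, 1↦3, 2↦2, 3↦3, 4↦1]  zeros at y ∈ ∅
Collecting zeros: affine points = {(0, 1), (0, 2), (2, 3), (3, 0)}.
Total count |C(F_5)_aff| = 4.


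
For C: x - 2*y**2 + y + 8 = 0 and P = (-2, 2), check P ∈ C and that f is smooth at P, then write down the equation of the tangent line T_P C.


Tangent line at P: x - 7*y + 16 = 0.

Step 1: f(-2, 2) = 0, so P lies on C.
Step 2: partial derivatives
  f_x(x, y) = 1, f_y(x, y) = 1 - 4*y.
  f_x(P) = 1, f_y(P) = -7 (gradient nonzero, so P is smooth).
Step 3: tangent line at P: 1·(x − -2) + -7·(y − 2) = 0.
Expanding: x - 7*y + 16 = 0.


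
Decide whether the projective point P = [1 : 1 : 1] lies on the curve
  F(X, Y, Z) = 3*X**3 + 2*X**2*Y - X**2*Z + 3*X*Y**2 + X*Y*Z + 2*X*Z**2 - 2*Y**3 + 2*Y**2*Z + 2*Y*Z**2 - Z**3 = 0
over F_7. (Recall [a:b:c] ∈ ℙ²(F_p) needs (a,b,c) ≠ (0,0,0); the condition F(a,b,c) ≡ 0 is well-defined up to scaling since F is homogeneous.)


F(1,1,1) ≡ 4 (mod 7); P is NOT on the curve.

Evaluate F(1, 1, 1) term-by-term (mod 7).
  3*X**3 ↦ 3·1·1·1 = 3
  2*X**2*Y ↦ 2·1·1·1 = 2
  -X**2*Z ↦ -1·1·1·1 = -1
  3*X*Y**2 ↦ 3·1·1·1 = 3
  X*Y*Z ↦ 1·1·1·1 = 1
  2*X*Z**2 ↦ 2·1·1·1 = 2
  -2*Y**3 ↦ -2·1·1·1 = -2
  2*Y**2*Z ↦ 2·1·1·1 = 2
  2*Y*Z**2 ↦ 2·1·1·1 = 2
  -Z**3 ↦ -1·1·1·1 = -1
Sum: F(1, 1, 1) = (3) + (2) + (-1) + (3) + (1) + (2) + (-2) + (2) + (2) + (-1) = 11.
Reducing mod 7: 11 ≡ 4 (mod 7).
Since F(a, b, c) ≡ 4 ≠ 0 (mod 7), P does NOT lie on the curve.


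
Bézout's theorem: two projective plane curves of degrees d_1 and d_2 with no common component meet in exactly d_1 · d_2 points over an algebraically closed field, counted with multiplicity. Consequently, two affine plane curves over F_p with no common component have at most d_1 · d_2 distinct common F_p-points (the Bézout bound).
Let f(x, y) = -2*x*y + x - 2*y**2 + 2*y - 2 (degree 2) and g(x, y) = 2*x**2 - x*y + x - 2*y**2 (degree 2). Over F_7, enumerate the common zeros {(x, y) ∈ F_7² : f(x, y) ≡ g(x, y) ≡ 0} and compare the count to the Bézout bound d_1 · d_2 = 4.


Common zeros: ∅; count = 0; Bézout bound = 4.

deg(f) = 2, deg(g) = 2, so Bézout bound = 4.
Scan x ∈ F_7. For each x, list the y ∈ F_7 with f(x, y) ≡ 0 and those with g(x, y) ≡ 0 (mod 7); the common zeros in that column are the intersection.
  x = 0: f ≡ 0 at y ∈ {3, 5}; g ≡ 0 at y ∈ {0}; common: ∅.
  x = 1: f ≡ 0 at y ∈ ∅; g ≡ 0 at y ∈ {1, 2}; common: ∅.
  x = 2: f ≡ 0 at y ∈ {0, 6}; g ≡ 0 at y ∈ {3}; common: ∅.
  x = 3: f ≡ 0 at y ∈ ∅; g ≡ 0 at y ∈ {0, 2}; common: ∅.
  x = 4: f ≡ 0 at y ∈ ∅; g ≡ 0 at y ∈ ∅; common: ∅.
  x = 5: f ≡ 0 at y ∈ {1, 2}; g ≡ 0 at y ∈ ∅; common: ∅.
  x = 6: f ≡ 0 at y ∈ ∅; g ≡ 0 at y ∈ {1, 3}; common: ∅.
Collecting: common zeros = ∅, so the count is 0.
Comparison with the Bézout bound: 0 ≤ 4 = deg(f)·deg(g), as expected for curves with no common component (the affine F_7-count falls short of the bound because intersections may lie at infinity, over extension fields, or carry multiplicity).


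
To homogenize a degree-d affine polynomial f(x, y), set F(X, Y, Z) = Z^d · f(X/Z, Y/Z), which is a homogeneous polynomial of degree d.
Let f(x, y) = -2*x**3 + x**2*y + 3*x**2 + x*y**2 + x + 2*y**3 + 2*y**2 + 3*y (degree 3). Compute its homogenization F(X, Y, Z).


F(X, Y, Z) = -2*X**3 + X**2*Y + 3*X**2*Z + X*Y**2 + X*Z**2 + 2*Y**3 + 2*Y**2*Z + 3*Y*Z**2

deg(f) = 3.
Substitute x = X/Z, y = Y/Z into f, then multiply by Z^3.
  monomial -2·x^3·y^0 ↦ -2·X^3·Y^0·Z^0.
  monomial 1·x^2·y^1 ↦ 1·X^2·Y^1·Z^0.
  monomial 3·x^2·y^0 ↦ 3·X^2·Y^0·Z^1.
  monomial 1·x^1·y^2 ↦ 1·X^1·Y^2·Z^0.
  monomial 1·x^1·y^0 ↦ 1·X^1·Y^0·Z^2.
  monomial 2·x^0·y^3 ↦ 2·X^0·Y^3·Z^0.
  monomial 2·x^0·y^2 ↦ 2·X^0·Y^2·Z^1.
  monomial 3·x^0·y^1 ↦ 3·X^0·Y^1·Z^2.
Collecting: F(X, Y, Z) = -2*X**3 + X**2*Y + 3*X**2*Z + X*Y**2 + X*Z**2 + 2*Y**3 + 2*Y**2*Z + 3*Y*Z**2.


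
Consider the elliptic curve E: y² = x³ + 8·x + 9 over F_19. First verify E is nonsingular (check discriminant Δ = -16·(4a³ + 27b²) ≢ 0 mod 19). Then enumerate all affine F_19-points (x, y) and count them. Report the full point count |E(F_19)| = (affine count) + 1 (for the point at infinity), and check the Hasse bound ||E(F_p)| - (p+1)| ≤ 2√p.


Affine points = {(0, 3), (0, 16), (6, 8), (6, 11), (7, 3), (7, 16), (10, 5), (10, 14), (12, 3), (12, 16), (13, 7), (13, 12), (17, 2), (17, 17), (18, 0)}; affine count = 15; |E(F_19)| = 16.

Discriminant check: Δ ∝ 4a³ + 27b² = 4·8³ + 27·9² = 4·512 + 27·81 ≡ 17 (mod 19). Nonzero ⇒ E is nonsingular.
For each x ∈ F_19, compute rhs = x³ + 8·x + 9 mod 19, then count y ∈ F_19 with y² ≡ rhs.
  x = 0: rhs = 9, matching y values: 3, 16 (2 points).
  x = 1: rhs = 18, matching y values: none (0 points).
  x = 2: rhs = 14, matching y values: none (0 points).
  x = 3: rhs = 3, matching y values: none (0 points).
  x = 4: rhs = 10, matching y values: none (0 points).
  x = 5: rhs = 3, matching y values: none (0 points).
  x = 6: rhs = 7, matching y values: 8, 11 (2 points).
  x = 7: rhs = 9, matching y values: 3, 16 (2 points).
  x = 8: rhs = 15, matching y values: none (0 points).
  x = 9: rhs = 12, matching y values: none (0 points).
  x = 10: rhs = 6, matching y values: 5, 14 (2 points).
  x = 11: rhs = 3, matching y values: none (0 points).
  x = 12: rhs = 9, matching y values: 3, 16 (2 points).
  x = 13: rhs = 11, matching y values: 7, 12 (2 points).
  x = 14: rhs = 15, matching y values: none (0 points).
  x = 15: rhs = 8, matching y values: none (0 points).
  x = 16: rhs = 15, matching y values: none (0 points).
  x = 17: rhs = 4, matching y values: 2, 17 (2 points).
  x = 18: rhs = 0, matching y values: 0 (1 points).
Total affine count: 15.
Full point count |E(F_19)| = 15 + 1 = 16.
Hasse bound: |16 − (19+1)| = |-4| = 4 ≤ 2√19 ≈ 8.7178 ✓.


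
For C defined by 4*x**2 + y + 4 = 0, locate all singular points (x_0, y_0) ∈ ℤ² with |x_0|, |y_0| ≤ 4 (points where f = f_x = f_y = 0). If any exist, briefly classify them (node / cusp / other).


No singular points in the scanned grid; C is smooth there.

Compute partial derivatives:
  f_x = 8*x.
  f_y = 1.
f_y = 1 is a nonzero constant, so f_y never vanishes: no point (x, y) can satisfy f = f_x = f_y = 0. In particular no (x, y) ∈ {−4, ..., 4}² is singular; the curve is smooth.


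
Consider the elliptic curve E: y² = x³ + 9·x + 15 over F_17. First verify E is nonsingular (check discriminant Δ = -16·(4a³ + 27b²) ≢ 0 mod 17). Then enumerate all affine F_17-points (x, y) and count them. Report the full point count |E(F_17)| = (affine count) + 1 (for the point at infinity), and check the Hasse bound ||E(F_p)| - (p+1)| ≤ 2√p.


Affine points = {(0, 7), (0, 10), (1, 5), (1, 12), (3, 1), (3, 16), (4, 8), (4, 9), (5, 7), (5, 10), (6, 8), (6, 9), (7, 8), (7, 9), (8, 2), (8, 15), (9, 3), (9, 14), (10, 0), (11, 0), (12, 7), (12, 10), (13, 0)}; affine count = 23; |E(F_17)| = 24.

Discriminant check: Δ ∝ 4a³ + 27b² = 4·9³ + 27·15² = 4·729 + 27·225 ≡ 15 (mod 17). Nonzero ⇒ E is nonsingular.
For each x ∈ F_17, compute rhs = x³ + 9·x + 15 mod 17, then count y ∈ F_17 with y² ≡ rhs.
  x = 0: rhs = 15, matching y values: 7, 10 (2 points).
  x = 1: rhs = 8, matching y values: 5, 12 (2 points).
  x = 2: rhs = 7, matching y values: none (0 points).
  x = 3: rhs = 1, matching y values: 1, 16 (2 points).
  x = 4: rhs = 13, matching y values: 8, 9 (2 points).
  x = 5: rhs = 15, matching y values: 7, 10 (2 points).
  x = 6: rhs = 13, matching y values: 8, 9 (2 points).
  x = 7: rhs = 13, matching y values: 8, 9 (2 points).
  x = 8: rhs = 4, matching y values: 2, 15 (2 points).
  x = 9: rhs = 9, matching y values: 3, 14 (2 points).
  x = 10: rhs = 0, matching y values: 0 (1 points).
  x = 11: rhs = 0, matching y values: 0 (1 points).
  x = 12: rhs = 15, matching y values: 7, 10 (2 points).
  x = 13: rhs = 0, matching y values: 0 (1 points).
  x = 14: rhs = 12, matching y values: none (0 points).
  x = 15: rhs = 6, matching y values: none (0 points).
  x = 16: rhs = 5, matching y values: none (0 points).
Total affine count: 23.
Full point count |E(F_17)| = 23 + 1 = 24.
Hasse bound: |24 − (17+1)| = |6| = 6 ≤ 2√17 ≈ 8.2462 ✓.


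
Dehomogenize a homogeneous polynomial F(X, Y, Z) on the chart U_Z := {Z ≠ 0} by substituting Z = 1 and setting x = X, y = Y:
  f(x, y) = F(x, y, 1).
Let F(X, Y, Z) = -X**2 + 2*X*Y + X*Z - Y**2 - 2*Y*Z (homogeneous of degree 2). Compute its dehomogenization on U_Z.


f(x, y) = -x**2 + 2*x*y + x - y**2 - 2*y

On U_Z we set Z = 1. Each monomial c·X^i·Y^j·Z^k in F becomes c·x^i·y^j·1^k = c·x^i·y^j.
Substituting Z = 1: F(X, Y, 1) = -x**2 + 2*x*y + x - y**2 - 2*y.
Note: deg(f) ≤ deg(F) = 2; strict inequality happens when F is divisible by Z (lost terms).


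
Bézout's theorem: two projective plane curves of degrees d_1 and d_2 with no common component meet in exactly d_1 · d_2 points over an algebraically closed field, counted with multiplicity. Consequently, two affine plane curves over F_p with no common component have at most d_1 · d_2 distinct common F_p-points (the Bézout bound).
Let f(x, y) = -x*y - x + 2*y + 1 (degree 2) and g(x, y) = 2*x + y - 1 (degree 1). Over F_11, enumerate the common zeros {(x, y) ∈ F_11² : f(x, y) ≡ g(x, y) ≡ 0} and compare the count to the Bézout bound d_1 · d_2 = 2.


Common zeros: {(4, 4), (10, 3)}; count = 2; Bézout bound = 2.

deg(f) = 2, deg(g) = 1, so Bézout bound = 2.
Scan x ∈ F_11. For each x, list the y ∈ F_11 with f(x, y) ≡ 0 and those with g(x, y) ≡ 0 (mod 11); the common zeros in that column are the intersection.
  x = 0: f ≡ 0 at y ∈ {5}; g ≡ 0 at y ∈ {1}; common: ∅.
  x = 1: f ≡ 0 at y ∈ {0}; g ≡ 0 at y ∈ {10}; common: ∅.
  x = 2: f ≡ 0 at y ∈ ∅; g ≡ 0 at y ∈ {8}; common: ∅.
  x = 3: f ≡ 0 at y ∈ {9}; g ≡ 0 at y ∈ {6}; common: ∅.
  x = 4: f ≡ 0 at y ∈ {4}; g ≡ 0 at y ∈ {4}; common: {4}.
  x = 5: f ≡ 0 at y ∈ {6}; g ≡ 0 at y ∈ {2}; common: ∅.
  x = 6: f ≡ 0 at y ∈ {7}; g ≡ 0 at y ∈ {0}; common: ∅.
  x = 7: f ≡ 0 at y ∈ {1}; g ≡ 0 at y ∈ {9}; common: ∅.
  x = 8: f ≡ 0 at y ∈ {8}; g ≡ 0 at y ∈ {7}; common: ∅.
  x = 9: f ≡ 0 at y ∈ {2}; g ≡ 0 at y ∈ {5}; common: ∅.
  x = 10: f ≡ 0 at y ∈ {3}; g ≡ 0 at y ∈ {3}; common: {3}.
Collecting: common zeros = {(4, 4), (10, 3)}, so the count is 2.
Comparison with the Bézout bound: 2 ≤ 2 = deg(f)·deg(g), as expected for curves with no common component (the bound is attained).


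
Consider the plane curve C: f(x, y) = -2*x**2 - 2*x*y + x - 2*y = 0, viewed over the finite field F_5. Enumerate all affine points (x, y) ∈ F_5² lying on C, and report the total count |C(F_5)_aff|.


Affine F_5-points: {(0, 0), (1, 1), (2, 4), (3, 0)}; count = 4.

For each of the 25 pairs (x, y) ∈ F_5², evaluate f(x, y) mod 5. Record the zeros.
  x = 0: [0↦0, 1↦3, 2↦1, 3↦4, 4↦2]  zeros at y ∈ {0}
  x = 1: [0↦4, 1↦0, 2↦1, 3↦2, 4↦3]  zeros at y ∈ {1}
  x = 2: [0↦4, 1↦3, 2↦2, 3↦1, 4↦0]  zeros at y ∈ {4}
  x = 3: [0↦0, 1↦2, 2↦4, 3↦1, 4↦3]  zeros at y ∈ {0}
  x = 4: [0↦2, 1↦2, 2↦2, 3↦2, 4↦2]  zeros at y ∈ ∅
Collecting zeros: affine points = {(0, 0), (1, 1), (2, 4), (3, 0)}.
Total count |C(F_5)_aff| = 4.


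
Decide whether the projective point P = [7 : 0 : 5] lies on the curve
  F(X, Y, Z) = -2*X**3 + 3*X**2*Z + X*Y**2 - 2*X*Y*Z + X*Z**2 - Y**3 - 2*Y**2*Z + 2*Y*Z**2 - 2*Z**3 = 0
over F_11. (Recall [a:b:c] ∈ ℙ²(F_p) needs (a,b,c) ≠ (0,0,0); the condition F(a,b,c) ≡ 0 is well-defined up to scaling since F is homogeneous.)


F(7,0,5) ≡ 7 (mod 11); P is NOT on the curve.

Evaluate F(7, 0, 5) term-by-term (mod 11).
  -2*X**3 ↦ -2·343·1·1 = -686
  3*X**2*Z ↦ 3·49·1·5 = 735
  X*Y**2 ↦ 1·7·0·1 = 0
  -2*X*Y*Z ↦ -2·7·0·5 = 0
  X*Z**2 ↦ 1·7·1·25 = 175
  -Y**3 ↦ -1·1·0·1 = 0
  -2*Y**2*Z ↦ -2·1·0·5 = 0
  2*Y*Z**2 ↦ 2·1·0·25 = 0
  -2*Z**3 ↦ -2·1·1·125 = -250
Sum: F(7, 0, 5) = (-686) + (735) + (0) + (0) + (175) + (0) + (0) + (0) + (-250) = -26.
Reducing mod 11: -26 ≡ 7 (mod 11).
Since F(a, b, c) ≡ 7 ≠ 0 (mod 11), P does NOT lie on the curve.


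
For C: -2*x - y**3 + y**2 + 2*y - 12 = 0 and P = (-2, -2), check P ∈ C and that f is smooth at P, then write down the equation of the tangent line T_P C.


Tangent line at P: -2*x - 14*y - 32 = 0.

Step 1: f(-2, -2) = 0, so P lies on C.
Step 2: partial derivatives
  f_x(x, y) = -2, f_y(x, y) = -3*y**2 + 2*y + 2.
  f_x(P) = -2, f_y(P) = -14 (gradient nonzero, so P is smooth).
Step 3: tangent line at P: -2·(x − -2) + -14·(y − -2) = 0.
Expanding: -2*x - 14*y - 32 = 0.


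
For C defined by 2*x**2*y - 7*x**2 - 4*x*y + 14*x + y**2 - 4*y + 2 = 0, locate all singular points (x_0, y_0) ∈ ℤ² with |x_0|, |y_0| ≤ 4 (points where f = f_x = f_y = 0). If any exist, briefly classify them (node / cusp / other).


Singular points: {(1, 3)}; classification: node.

Compute partial derivatives:
  f_x = 4*x*y - 14*x - 4*y + 14.
  f_y = 2*x**2 - 4*x + 2*y - 4.
Scan x_0 ∈ {−4, ..., 4}. For each x_0, f_y(x_0, y) is a polynomial in y; find its integer roots y ∈ {−4, ..., 4}, then test f_x and f at those candidates.
  x = -4: f_y(-4, y) = 2*y + 44; no integer root y with |y| ≤ 4.
  x = -3: f_y(-3, y) = 2*y + 26; no integer root y with |y| ≤ 4.
  x = -2: f_y(-2, y) = 2*y + 12; no integer root y with |y| ≤ 4.
  x = -1: f_y(-1, y) = 2*y + 2; vanishes at y ∈ {-1}. (-1, -1): f_x = 36 ≠ 0.
  x = 0: f_y(0, y) = 2*y - 4; vanishes at y ∈ {2}. (0, 2): f_x = 6 ≠ 0.
  x = 1: f_y(1, y) = 2*y - 6; vanishes at y ∈ {3}. (1, 3): f_x = 0, f = 0 — SINGULAR.
  x = 2: f_y(2, y) = 2*y - 4; vanishes at y ∈ {2}. (2, 2): f_x = -6 ≠ 0.
  x = 3: f_y(3, y) = 2*y + 2; vanishes at y ∈ {-1}. (3, -1): f_x = -36 ≠ 0.
  x = 4: f_y(4, y) = 2*y + 12; no integer root y with |y| ≤ 4.
Only singular point on the grid: (1, 3).
Classify: substitute x = 1 + u, y = 3 + v and expand: f = 2*u**2*v - u**2 + v**2.
No constant or linear terms (consistent with a singular point). Quadratic part: -u**2 + v**2. Cubic part: 2*u**2*v.
The quadratic part v**2 - u**2 = (v − u)(v + u) splits into two distinct linear factors, so there are two distinct tangent lines y − 3 = ±(x − 1) — this is a node (ordinary double point).
Classification: node.


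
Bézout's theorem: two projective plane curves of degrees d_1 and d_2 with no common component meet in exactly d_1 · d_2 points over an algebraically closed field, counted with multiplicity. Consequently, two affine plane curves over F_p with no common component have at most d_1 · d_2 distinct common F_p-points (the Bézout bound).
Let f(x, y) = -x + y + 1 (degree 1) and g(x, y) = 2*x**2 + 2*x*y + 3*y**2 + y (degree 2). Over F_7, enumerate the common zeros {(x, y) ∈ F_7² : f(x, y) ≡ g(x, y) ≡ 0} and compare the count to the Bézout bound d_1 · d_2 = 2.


Common zeros: ∅; count = 0; Bézout bound = 2.

deg(f) = 1, deg(g) = 2, so Bézout bound = 2.
Scan x ∈ F_7. For each x, list the y ∈ F_7 with f(x, y) ≡ 0 and those with g(x, y) ≡ 0 (mod 7); the common zeros in that column are the intersection.
  x = 0: f ≡ 0 at y ∈ {6}; g ≡ 0 at y ∈ {0, 2}; common: ∅.
  x = 1: f ≡ 0 at y ∈ {0}; g ≡ 0 at y ∈ ∅; common: ∅.
  x = 2: f ≡ 0 at y ∈ {1}; g ≡ 0 at y ∈ ∅; common: ∅.
  x = 3: f ≡ 0 at y ∈ {2}; g ≡ 0 at y ∈ {1, 6}; common: ∅.
  x = 4: f ≡ 0 at y ∈ {3}; g ≡ 0 at y ∈ ∅; common: ∅.
  x = 5: f ≡ 0 at y ∈ {4}; g ≡ 0 at y ∈ {2, 6}; common: ∅.
  x = 6: f ≡ 0 at y ∈ {5}; g ≡ 0 at y ∈ ∅; common: ∅.
Collecting: common zeros = ∅, so the count is 0.
Comparison with the Bézout bound: 0 ≤ 2 = deg(f)·deg(g), as expected for curves with no common component (the affine F_7-count falls short of the bound because intersections may lie at infinity, over extension fields, or carry multiplicity).


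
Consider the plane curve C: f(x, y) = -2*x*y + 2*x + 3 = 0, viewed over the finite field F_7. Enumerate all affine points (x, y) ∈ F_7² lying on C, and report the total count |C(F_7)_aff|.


Affine F_7-points: {(1, 6), (2, 0), (3, 5), (4, 4), (5, 2), (6, 3)}; count = 6.

For each of the 49 pairs (x, y) ∈ F_7², evaluate f(x, y) mod 7. Record the zeros.
  x = 0: [0↦3, 1↦3, 2↦3, 3↦3, 4↦3, 5↦3, 6↦3]  zeros at y ∈ ∅
  x = 1: [0↦5, 1↦3, 2↦1, 3↦6, 4↦4, 5↦2, 6↦0]  zeros at y ∈ {6}
  x = 2: [0↦0, 1↦3, 2↦6, 3↦2, 4↦5, 5↦1, 6↦4]  zeros at y ∈ {0}
  x = 3: [0↦2, 1↦3, 2↦4, 3↦5, 4↦6, 5↦0, 6↦1]  zeros at y ∈ {5}
  x = 4: [0↦4, 1↦3, 2↦2, 3↦1, 4↦0, 5↦6, 6↦5]  zeros at y ∈ {4}
  x = 5: [0↦6, 1↦3, 2↦0, 3↦4, 4↦1, 5↦5, 6↦2]  zeros at y ∈ {2}
  x = 6: [0↦1, 1↦3, 2↦5, 3↦0, 4↦2, 5↦4, 6↦6]  zeros at y ∈ {3}
Collecting zeros: affine points = {(1, 6), (2, 0), (3, 5), (4, 4), (5, 2), (6, 3)}.
Total count |C(F_7)_aff| = 6.


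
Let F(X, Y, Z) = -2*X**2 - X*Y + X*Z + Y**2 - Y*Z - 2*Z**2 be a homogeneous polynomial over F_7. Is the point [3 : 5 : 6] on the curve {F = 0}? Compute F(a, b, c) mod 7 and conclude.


F(3,5,6) ≡ 6 (mod 7); P is NOT on the curve.

Evaluate F(3, 5, 6) term-by-term (mod 7).
  -2*X**2 ↦ -2·9·1·1 = -18
  -X*Y ↦ -1·3·5·1 = -15
  X*Z ↦ 1·3·1·6 = 18
  Y**2 ↦ 1·1·25·1 = 25
  -Y*Z ↦ -1·1·5·6 = -30
  -2*Z**2 ↦ -2·1·1·36 = -72
Sum: F(3, 5, 6) = (-18) + (-15) + (18) + (25) + (-30) + (-72) = -92.
Reducing mod 7: -92 ≡ 6 (mod 7).
Since F(a, b, c) ≡ 6 ≠ 0 (mod 7), P does NOT lie on the curve.


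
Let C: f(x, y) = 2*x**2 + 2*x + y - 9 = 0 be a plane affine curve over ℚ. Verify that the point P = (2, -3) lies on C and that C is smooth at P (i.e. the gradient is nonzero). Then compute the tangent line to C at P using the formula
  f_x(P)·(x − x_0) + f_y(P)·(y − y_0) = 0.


Tangent line at P: 10*x + y - 17 = 0.

Step 1: f(2, -3) = 0, so P lies on C.
Step 2: partial derivatives
  f_x(x, y) = 4*x + 2, f_y(x, y) = 1.
  f_x(P) = 10, f_y(P) = 1 (gradient nonzero, so P is smooth).
Step 3: tangent line at P: 10·(x − 2) + 1·(y − -3) = 0.
Expanding: 10*x + y - 17 = 0.


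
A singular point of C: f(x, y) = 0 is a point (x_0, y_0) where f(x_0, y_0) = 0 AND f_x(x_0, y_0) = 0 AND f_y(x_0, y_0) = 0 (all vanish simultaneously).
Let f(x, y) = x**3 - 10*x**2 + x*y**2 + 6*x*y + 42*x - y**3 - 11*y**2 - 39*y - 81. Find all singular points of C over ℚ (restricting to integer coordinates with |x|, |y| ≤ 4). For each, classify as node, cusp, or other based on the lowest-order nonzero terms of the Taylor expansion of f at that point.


Singular points: {(3, -3)}; classification: node.

Compute partial derivatives:
  f_x = 3*x**2 - 20*x + y**2 + 6*y + 42.
  f_y = 2*x*y + 6*x - 3*y**2 - 22*y - 39.
Scan x_0 ∈ {−4, ..., 4}. For each x_0, f_y(x_0, y) is a polynomial in y; find its integer roots y ∈ {−4, ..., 4}, then test f_x and f at those candidates.
  x = -4: f_y(-4, y) = -3*y**2 - 30*y - 63; vanishes at y ∈ {-3}. (-4, -3): f_x = 161 ≠ 0.
  x = -3: f_y(-3, y) = -3*y**2 - 28*y - 57; vanishes at y ∈ {-3}. (-3, -3): f_x = 120 ≠ 0.
  x = -2: f_y(-2, y) = -3*y**2 - 26*y - 51; vanishes at y ∈ {-3}. (-2, -3): f_x = 85 ≠ 0.
  x = -1: f_y(-1, y) = -3*y**2 - 24*y - 45; vanishes at y ∈ {-3}. (-1, -3): f_x = 56 ≠ 0.
  x = 0: f_y(0, y) = -3*y**2 - 22*y - 39; vanishes at y ∈ {-3}. (0, -3): f_x = 33 ≠ 0.
  x = 1: f_y(1, y) = -3*y**2 - 20*y - 33; vanishes at y ∈ {-3}. (1, -3): f_x = 16 ≠ 0.
  x = 2: f_y(2, y) = -3*y**2 - 18*y - 27; vanishes at y ∈ {-3}. (2, -3): f_x = 5 ≠ 0.
  x = 3: f_y(3, y) = -3*y**2 - 16*y - 21; vanishes at y ∈ {-3}. (3, -3): f_x = 0, f = 0 — SINGULAR.
  x = 4: f_y(4, y) = -3*y**2 - 14*y - 15; vanishes at y ∈ {-3}. (4, -3): f_x = 1 ≠ 0.
Only singular point on the grid: (3, -3).
Classify: substitute x = 3 + u, y = -3 + v and expand: f = u**3 - u**2 + u*v**2 - v**3 + v**2.
No constant or linear terms (consistent with a singular point). Quadratic part: -u**2 + v**2. Cubic part: u**3 + u*v**2 - v**3.
The quadratic part v**2 - u**2 = (v − u)(v + u) splits into two distinct linear factors, so there are two distinct tangent lines y − -3 = ±(x − 3) — this is a node (ordinary double point).
Classification: node.


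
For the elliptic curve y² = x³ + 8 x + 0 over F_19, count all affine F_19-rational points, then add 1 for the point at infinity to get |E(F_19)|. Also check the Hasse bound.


Affine points = {(0, 0), (1, 3), (1, 16), (2, 9), (2, 10), (4, 1), (4, 18), (6, 6), (6, 13), (7, 0), (8, 5), (8, 14), (10, 4), (10, 15), (12, 0), (14, 5), (14, 14), (16, 5), (16, 14)}; affine count = 19; |E(F_19)| = 20.

Discriminant check: Δ ∝ 4a³ + 27b² = 4·8³ + 27·0² = 4·512 + 27·0 ≡ 15 (mod 19). Nonzero ⇒ E is nonsingular.
For each x ∈ F_19, compute rhs = x³ + 8·x + 0 mod 19, then count y ∈ F_19 with y² ≡ rhs.
  x = 0: rhs = 0, matching y values: 0 (1 points).
  x = 1: rhs = 9, matching y values: 3, 16 (2 points).
  x = 2: rhs = 5, matching y values: 9, 10 (2 points).
  x = 3: rhs = 13, matching y values: none (0 points).
  x = 4: rhs = 1, matching y values: 1, 18 (2 points).
  x = 5: rhs = 13, matching y values: none (0 points).
  x = 6: rhs = 17, matching y values: 6, 13 (2 points).
  x = 7: rhs = 0, matching y values: 0 (1 points).
  x = 8: rhs = 6, matching y values: 5, 14 (2 points).
  x = 9: rhs = 3, matching y values: none (0 points).
  x = 10: rhs = 16, matching y values: 4, 15 (2 points).
  x = 11: rhs = 13, matching y values: none (0 points).
  x = 12: rhs = 0, matching y values: 0 (1 points).
  x = 13: rhs = 2, matching y values: none (0 points).
  x = 14: rhs = 6, matching y values: 5, 14 (2 points).
  x = 15: rhs = 18, matching y values: none (0 points).
  x = 16: rhs = 6, matching y values: 5, 14 (2 points).
  x = 17: rhs = 14, matching y values: none (0 points).
  x = 18: rhs = 10, matching y values: none (0 points).
Total affine count: 19.
Full point count |E(F_19)| = 19 + 1 = 20.
Hasse bound: |20 − (19+1)| = |0| = 0 ≤ 2√19 ≈ 8.7178 ✓.


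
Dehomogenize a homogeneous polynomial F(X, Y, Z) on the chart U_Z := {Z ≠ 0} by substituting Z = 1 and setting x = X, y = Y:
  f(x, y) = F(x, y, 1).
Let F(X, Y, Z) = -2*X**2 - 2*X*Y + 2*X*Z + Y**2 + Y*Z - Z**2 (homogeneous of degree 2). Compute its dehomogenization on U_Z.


f(x, y) = -2*x**2 - 2*x*y + 2*x + y**2 + y - 1

On U_Z we set Z = 1. Each monomial c·X^i·Y^j·Z^k in F becomes c·x^i·y^j·1^k = c·x^i·y^j.
Substituting Z = 1: F(X, Y, 1) = -2*x**2 - 2*x*y + 2*x + y**2 + y - 1.
Note: deg(f) ≤ deg(F) = 2; strict inequality happens when F is divisible by Z (lost terms).


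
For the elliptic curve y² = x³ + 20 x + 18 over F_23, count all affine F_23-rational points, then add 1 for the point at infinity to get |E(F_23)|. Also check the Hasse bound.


Affine points = {(0, 8), (0, 15), (1, 4), (1, 19), (3, 6), (3, 17), (4, 1), (4, 22), (5, 6), (5, 17), (6, 3), (6, 20), (7, 8), (7, 15), (8, 0), (12, 10), (12, 13), (14, 11), (14, 12), (15, 6), (15, 17), (16, 8), (16, 15), (17, 2), (17, 21), (18, 0), (19, 9), (19, 14), (20, 0), (21, 4), (21, 19)}; affine count = 31; |E(F_23)| = 32.

Discriminant check: Δ ∝ 4a³ + 27b² = 4·20³ + 27·18² = 4·8000 + 27·324 ≡ 15 (mod 23). Nonzero ⇒ E is nonsingular.
For each x ∈ F_23, compute rhs = x³ + 20·x + 18 mod 23, then count y ∈ F_23 with y² ≡ rhs.
  x = 0: rhs = 18, matching y values: 8, 15 (2 points).
  x = 1: rhs = 16, matching y values: 4, 19 (2 points).
  x = 2: rhs = 20, matching y values: none (0 points).
  x = 3: rhs = 13, matching y values: 6, 17 (2 points).
  x = 4: rhs = 1, matching y values: 1, 22 (2 points).
  x = 5: rhs = 13, matching y values: 6, 17 (2 points).
  x = 6: rhs = 9, matching y values: 3, 20 (2 points).
  x = 7: rhs = 18, matching y values: 8, 15 (2 points).
  x = 8: rhs = 0, matching y values: 0 (1 points).
  x = 9: rhs = 7, matching y values: none (0 points).
  x = 10: rhs = 22, matching y values: none (0 points).
  x = 11: rhs = 5, matching y values: none (0 points).
  x = 12: rhs = 8, matching y values: 10, 13 (2 points).
  x = 13: rhs = 14, matching y values: none (0 points).
  x = 14: rhs = 6, matching y values: 11, 12 (2 points).
  x = 15: rhs = 13, matching y values: 6, 17 (2 points).
  x = 16: rhs = 18, matching y values: 8, 15 (2 points).
  x = 17: rhs = 4, matching y values: 2, 21 (2 points).
  x = 18: rhs = 0, matching y values: 0 (1 points).
  x = 19: rhs = 12, matching y values: 9, 14 (2 points).
  x = 20: rhs = 0, matching y values: 0 (1 points).
  x = 21: rhs = 16, matching y values: 4, 19 (2 points).
  x = 22: rhs = 20, matching y values: none (0 points).
Total affine count: 31.
Full point count |E(F_23)| = 31 + 1 = 32.
Hasse bound: |32 − (23+1)| = |8| = 8 ≤ 2√23 ≈ 9.5917 ✓.


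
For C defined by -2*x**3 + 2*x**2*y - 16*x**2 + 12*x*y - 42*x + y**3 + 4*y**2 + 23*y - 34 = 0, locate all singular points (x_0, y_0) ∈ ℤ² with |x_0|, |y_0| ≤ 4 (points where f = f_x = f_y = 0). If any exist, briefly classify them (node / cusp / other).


Singular points: {(-3, -1)}; classification: cusp.

Compute partial derivatives:
  f_x = -6*x**2 + 4*x*y - 32*x + 12*y - 42.
  f_y = 2*x**2 + 12*x + 3*y**2 + 8*y + 23.
Scan x_0 ∈ {−4, ..., 4}. For each x_0, f_y(x_0, y) is a polynomial in y; find its integer roots y ∈ {−4, ..., 4}, then test f_x and f at those candidates.
  x = -4: f_y(-4, y) = 3*y**2 + 8*y + 7; no integer root y with |y| ≤ 4.
  x = -3: f_y(-3, y) = 3*y**2 + 8*y + 5; vanishes at y ∈ {-1}. (-3, -1): f_x = 0, f = 0 — SINGULAR.
  x = -2: f_y(-2, y) = 3*y**2 + 8*y + 7; no integer root y with |y| ≤ 4.
  x = -1: f_y(-1, y) = 3*y**2 + 8*y + 13; no integer root y with |y| ≤ 4.
  x = 0: f_y(0, y) = 3*y**2 + 8*y + 23; no integer root y with |y| ≤ 4.
  x = 1: f_y(1, y) = 3*y**2 + 8*y + 37; no integer root y with |y| ≤ 4.
  x = 2: f_y(2, y) = 3*y**2 + 8*y + 55; no integer root y with |y| ≤ 4.
  x = 3: f_y(3, y) = 3*y**2 + 8*y + 77; no integer root y with |y| ≤ 4.
  x = 4: f_y(4, y) = 3*y**2 + 8*y + 103; no integer root y with |y| ≤ 4.
Only singular point on the grid: (-3, -1).
Classify: substitute x = -3 + u, y = -1 + v and expand: f = -2*u**3 + 2*u**2*v + v**3 + v**2.
No constant or linear terms (consistent with a singular point). Quadratic part: v**2. Cubic part: -2*u**3 + 2*u**2*v + v**3.
The quadratic part v**2 is a perfect square, so there is a single (double) tangent line v = 0, i.e. y = -1. Restricting the cubic part to that line (v = 0) leaves -2*u**3 ≠ 0, so f is not divisible by v and the branch is v² ≈ 2*u**3 to lowest order — this is a cusp.
Classification: cusp.


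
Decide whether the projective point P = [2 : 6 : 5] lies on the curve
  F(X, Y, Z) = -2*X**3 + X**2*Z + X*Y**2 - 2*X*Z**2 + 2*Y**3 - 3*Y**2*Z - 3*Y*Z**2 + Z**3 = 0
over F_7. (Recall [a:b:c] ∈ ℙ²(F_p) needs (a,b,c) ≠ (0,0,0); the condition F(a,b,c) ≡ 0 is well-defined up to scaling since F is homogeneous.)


F(2,6,5) ≡ 5 (mod 7); P is NOT on the curve.

Evaluate F(2, 6, 5) term-by-term (mod 7).
  -2*X**3 ↦ -2·8·1·1 = -16
  X**2*Z ↦ 1·4·1·5 = 20
  X*Y**2 ↦ 1·2·36·1 = 72
  -2*X*Z**2 ↦ -2·2·1·25 = -100
  2*Y**3 ↦ 2·1·216·1 = 432
  -3*Y**2*Z ↦ -3·1·36·5 = -540
  -3*Y*Z**2 ↦ -3·1·6·25 = -450
  Z**3 ↦ 1·1·1·125 = 125
Sum: F(2, 6, 5) = (-16) + (20) + (72) + (-100) + (432) + (-540) + (-450) + (125) = -457.
Reducing mod 7: -457 ≡ 5 (mod 7).
Since F(a, b, c) ≡ 5 ≠ 0 (mod 7), P does NOT lie on the curve.


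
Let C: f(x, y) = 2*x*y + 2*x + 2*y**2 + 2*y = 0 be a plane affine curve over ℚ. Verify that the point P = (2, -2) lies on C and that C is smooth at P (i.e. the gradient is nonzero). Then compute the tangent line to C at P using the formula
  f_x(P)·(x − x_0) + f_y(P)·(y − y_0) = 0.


Tangent line at P: -2*x - 2*y = 0.

Step 1: f(2, -2) = 0, so P lies on C.
Step 2: partial derivatives
  f_x(x, y) = 2*y + 2, f_y(x, y) = 2*x + 4*y + 2.
  f_x(P) = -2, f_y(P) = -2 (gradient nonzero, so P is smooth).
Step 3: tangent line at P: -2·(x − 2) + -2·(y − -2) = 0.
Expanding: -2*x - 2*y = 0.


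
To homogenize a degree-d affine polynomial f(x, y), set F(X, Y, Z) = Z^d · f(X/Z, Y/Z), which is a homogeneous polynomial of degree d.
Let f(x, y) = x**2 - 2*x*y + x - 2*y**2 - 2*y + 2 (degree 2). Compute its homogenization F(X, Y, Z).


F(X, Y, Z) = X**2 - 2*X*Y + X*Z - 2*Y**2 - 2*Y*Z + 2*Z**2

deg(f) = 2.
Substitute x = X/Z, y = Y/Z into f, then multiply by Z^2.
  monomial 1·x^2·y^0 ↦ 1·X^2·Y^0·Z^0.
  monomial -2·x^1·y^1 ↦ -2·X^1·Y^1·Z^0.
  monomial 1·x^1·y^0 ↦ 1·X^1·Y^0·Z^1.
  monomial -2·x^0·y^2 ↦ -2·X^0·Y^2·Z^0.
  monomial -2·x^0·y^1 ↦ -2·X^0·Y^1·Z^1.
  monomial 2·x^0·y^0 ↦ 2·X^0·Y^0·Z^2.
Collecting: F(X, Y, Z) = X**2 - 2*X*Y + X*Z - 2*Y**2 - 2*Y*Z + 2*Z**2.


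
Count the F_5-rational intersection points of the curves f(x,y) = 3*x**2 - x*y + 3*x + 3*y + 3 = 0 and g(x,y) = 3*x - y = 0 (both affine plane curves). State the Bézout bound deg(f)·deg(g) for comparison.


Common zeros: {(1, 3)}; count = 1; Bézout bound = 2.

deg(f) = 2, deg(g) = 1, so Bézout bound = 2.
Scan x ∈ F_5. For each x, list the y ∈ F_5 with f(x, y) ≡ 0 and those with g(x, y) ≡ 0 (mod 5); the common zeros in that column are the intersection.
  x = 0: f ≡ 0 at y ∈ {4}; g ≡ 0 at y ∈ {0}; common: ∅.
  x = 1: f ≡ 0 at y ∈ {3}; g ≡ 0 at y ∈ {3}; common: {3}.
  x = 2: f ≡ 0 at y ∈ {4}; g ≡ 0 at y ∈ {1}; common: ∅.
  x = 3: f ≡ 0 at y ∈ ∅; g ≡ 0 at y ∈ {4}; common: ∅.
  x = 4: f ≡ 0 at y ∈ {3}; g ≡ 0 at y ∈ {2}; common: ∅.
Collecting: common zeros = {(1, 3)}, so the count is 1.
Comparison with the Bézout bound: 1 ≤ 2 = deg(f)·deg(g), as expected for curves with no common component (the affine F_5-count falls short of the bound because intersections may lie at infinity, over extension fields, or carry multiplicity).


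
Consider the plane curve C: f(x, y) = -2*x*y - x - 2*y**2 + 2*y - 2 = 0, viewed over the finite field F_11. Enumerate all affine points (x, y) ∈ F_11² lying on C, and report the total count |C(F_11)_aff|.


Affine F_11-points: {(1, 2), (1, 9), (2, 4), (2, 6), (3, 1), (3, 8), (6, 7), (6, 10), (9, 0), (9, 3)}; count = 10.

For each of the 121 pairs (x, y) ∈ F_11², evaluate f(x, y) mod 11. Record the zeros.
  x = 0: [0↦9, 1↦9, 2↦5, 3↦8, 4↦7, 5↦2, 6↦4, 7↦2, 8↦7, 9↦8, 10↦5]  zeros at y ∈ ∅
  x = 1: [0↦8, 1↦6, 2↦0, 3↦1, 4↦9, 5↦2, 6↦2, 7↦9, 8↦1, 9↦0, 10↦6]  zeros at y ∈ {2, 9}
  x = 2: [0↦7, 1↦3, 2↦6, 3↦5, 4↦0, 5↦2, 6↦0, 7↦5, 8↦6, 9↦3, 10↦7]  zeros at y ∈ {4, 6}
  x = 3: [0↦6, 1↦0, 2↦1, 3↦9, 4↦2, 5↦2, 6↦9, 7↦1, 8↦0, 9↦6, 10↦8]  zeros at y ∈ {1, 8}
  x = 4: [0↦5, 1↦8, 2↦7, 3↦2, 4↦4, 5↦2, 6↦7, 7↦8, 8↦5, 9↦9, 10↦9]  zeros at y ∈ ∅
  x = 5: [0↦4, 1↦5, 2↦2, 3↦6, 4↦6, 5↦2, 6↦5, 7↦4, 8↦10, 9↦1, 10↦10]  zeros at y ∈ ∅
  x = 6: [0↦3, 1↦2, 2↦8, 3↦10, 4↦8, 5↦2, 6↦3, 7↦0, 8↦4, 9↦4, 10↦0]  zeros at y ∈ {7, 10}
  x = 7: [0↦2, 1↦10, 2↦3, 3↦3, 4↦10, 5↦2, 6↦1, 7↦7, 8↦9, 9↦7, 10↦1]  zeros at y ∈ ∅
  x = 8: [0↦1, 1↦7, 2↦9, 3↦7, 4↦1, 5↦2, 6↦10, 7↦3, 8↦3, 9↦10, 10↦2]  zeros at y ∈ ∅
  x = 9: [0↦0, 1↦4, 2↦4, 3↦0, 4↦3, 5↦2, 6↦8, 7↦10, 8↦8, 9↦2, 10↦3]  zeros at y ∈ {0, 3}
  x = 10: [0↦10, 1↦1, 2↦10, 3↦4, 4↦5, 5↦2, 6↦6, 7↦6, 8↦2, 9↦5, 10↦4]  zeros at y ∈ ∅
Collecting zeros: affine points = {(1, 2), (1, 9), (2, 4), (2, 6), (3, 1), (3, 8), (6, 7), (6, 10), (9, 0), (9, 3)}.
Total count |C(F_11)_aff| = 10.
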